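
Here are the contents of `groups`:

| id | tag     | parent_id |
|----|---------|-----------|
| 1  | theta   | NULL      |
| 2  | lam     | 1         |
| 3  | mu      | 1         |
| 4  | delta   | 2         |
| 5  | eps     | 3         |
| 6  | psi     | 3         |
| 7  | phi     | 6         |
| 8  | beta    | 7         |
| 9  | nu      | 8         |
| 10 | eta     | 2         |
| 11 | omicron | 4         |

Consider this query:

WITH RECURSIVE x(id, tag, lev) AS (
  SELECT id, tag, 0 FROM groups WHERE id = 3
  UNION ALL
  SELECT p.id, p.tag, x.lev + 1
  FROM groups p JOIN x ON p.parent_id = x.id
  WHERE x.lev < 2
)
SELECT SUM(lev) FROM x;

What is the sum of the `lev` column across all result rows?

Base: id=3 (mu) at lev 0.
Iteration 1: rows with parent_id in {3} -> eps (id 5, lev 1), psi (id 6, lev 1).
Iteration 2: rows with parent_id in {5,6} -> phi (id 7, lev 2).
Iteration 3: lev < 2 fails for all current rows; recursion stops.
SUM(lev) = 0 + 1 + 1 + 2 = 4.

4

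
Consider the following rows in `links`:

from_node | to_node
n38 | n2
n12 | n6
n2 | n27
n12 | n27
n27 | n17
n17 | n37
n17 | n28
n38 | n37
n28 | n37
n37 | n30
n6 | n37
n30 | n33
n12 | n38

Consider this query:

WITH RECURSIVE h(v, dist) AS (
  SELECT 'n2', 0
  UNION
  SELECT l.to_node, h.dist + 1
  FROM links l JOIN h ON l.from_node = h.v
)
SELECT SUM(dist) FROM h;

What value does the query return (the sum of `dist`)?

Base: (n2, dist=0).
Iteration 1: edges from {n2} -> (n27, dist=1).
Iteration 2: edges from {n27} -> (n17, dist=2).
Iteration 3: edges from {n17} -> (n28, dist=3), (n37, dist=3).
Iteration 4: edges from {n28,n37} -> (n30, dist=4), (n37, dist=4).
Iteration 5: edges from {n30,n37} -> (n30, dist=5), (n33, dist=5).
Iteration 6: edges from {n30,n33} -> (n33, dist=6).
Iteration 7: no outgoing edges from {n33}; recursion stops.
SUM(dist) = 0 + 1 + 2 + 3 + 3 + 4 + 4 + 5 + 5 + 6 = 33.

33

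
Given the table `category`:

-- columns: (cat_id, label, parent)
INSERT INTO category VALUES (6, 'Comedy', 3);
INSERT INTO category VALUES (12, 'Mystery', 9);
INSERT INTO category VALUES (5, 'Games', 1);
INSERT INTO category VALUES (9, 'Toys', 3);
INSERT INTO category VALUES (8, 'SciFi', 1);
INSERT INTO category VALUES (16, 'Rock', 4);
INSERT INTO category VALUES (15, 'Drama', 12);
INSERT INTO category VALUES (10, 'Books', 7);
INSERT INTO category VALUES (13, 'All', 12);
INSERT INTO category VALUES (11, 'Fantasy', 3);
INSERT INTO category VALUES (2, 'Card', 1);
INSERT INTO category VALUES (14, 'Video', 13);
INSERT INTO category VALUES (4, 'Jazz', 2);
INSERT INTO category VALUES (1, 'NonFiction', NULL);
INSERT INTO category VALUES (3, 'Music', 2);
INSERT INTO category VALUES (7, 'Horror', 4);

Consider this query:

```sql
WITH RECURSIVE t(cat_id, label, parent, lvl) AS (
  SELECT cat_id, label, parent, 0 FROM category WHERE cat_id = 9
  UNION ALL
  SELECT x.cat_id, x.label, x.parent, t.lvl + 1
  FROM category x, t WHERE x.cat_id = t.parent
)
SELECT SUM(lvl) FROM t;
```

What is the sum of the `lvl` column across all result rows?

6

Base: cat_id=9 (Toys), parent=3, lvl 0.
Iteration 1: join on cat_id=3 -> Music (id 3, parent=2, lvl 1).
Iteration 2: join on cat_id=2 -> Card (id 2, parent=1, lvl 2).
Iteration 3: join on cat_id=1 -> NonFiction (id 1, parent=NULL, lvl 3).
Iteration 4: parent is NULL; no match; recursion stops.
SUM(lvl) = 0 + 1 + 2 + 3 = 6.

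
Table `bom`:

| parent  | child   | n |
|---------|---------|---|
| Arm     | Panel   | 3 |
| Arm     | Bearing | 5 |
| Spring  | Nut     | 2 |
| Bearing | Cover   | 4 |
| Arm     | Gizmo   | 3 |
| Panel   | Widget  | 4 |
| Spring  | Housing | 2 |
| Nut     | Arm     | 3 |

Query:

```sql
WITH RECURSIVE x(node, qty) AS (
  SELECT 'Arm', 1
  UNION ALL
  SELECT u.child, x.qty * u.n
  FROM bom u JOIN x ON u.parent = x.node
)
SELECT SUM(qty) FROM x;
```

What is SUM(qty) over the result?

44

Base: (Arm, qty=1).
Iteration 1: components of {Arm} -> Bearing = 1*5 = 5, Gizmo = 1*3 = 3, Panel = 1*3 = 3.
Iteration 2: components of {Bearing,Gizmo,Panel} -> Cover = 5*4 = 20, Widget = 3*4 = 12.
Iteration 3: no further components; recursion stops.
SUM(qty) = 1 + 3 + 3 + 5 + 12 + 20 = 44.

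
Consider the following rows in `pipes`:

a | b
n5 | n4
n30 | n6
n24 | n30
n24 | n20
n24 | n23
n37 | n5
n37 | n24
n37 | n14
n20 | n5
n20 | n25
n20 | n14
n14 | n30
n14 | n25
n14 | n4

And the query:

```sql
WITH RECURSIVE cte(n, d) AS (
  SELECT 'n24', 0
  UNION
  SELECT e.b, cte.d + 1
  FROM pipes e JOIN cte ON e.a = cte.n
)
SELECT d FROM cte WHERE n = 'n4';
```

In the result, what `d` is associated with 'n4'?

3

Base: (n24, d=0).
Iteration 1: edges from {n24} -> (n20, d=1), (n23, d=1), (n30, d=1).
Iteration 2: edges from {n20,n23,n30} -> (n14, d=2), (n25, d=2), (n5, d=2), (n6, d=2).
Iteration 3: edges from {n14,n25,n5,n6} -> (n25, d=3), (n30, d=3), (n4, d=3). [UNION drops 1 duplicate row(s)]
Iteration 4: edges from {n25,n30,n4} -> (n6, d=4).
Iteration 5: no outgoing edges from {n6}; recursion stops.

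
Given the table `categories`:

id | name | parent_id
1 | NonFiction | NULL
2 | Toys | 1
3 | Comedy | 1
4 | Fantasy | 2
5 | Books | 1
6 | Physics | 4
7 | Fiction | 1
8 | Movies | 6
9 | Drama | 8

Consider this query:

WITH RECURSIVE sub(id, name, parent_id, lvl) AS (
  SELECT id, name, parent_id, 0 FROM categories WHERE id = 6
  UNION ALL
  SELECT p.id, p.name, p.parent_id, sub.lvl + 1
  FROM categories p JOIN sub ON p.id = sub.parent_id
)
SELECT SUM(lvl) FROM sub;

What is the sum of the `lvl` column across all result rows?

6

Base: id=6 (Physics), parent_id=4, lvl 0.
Iteration 1: join on id=4 -> Fantasy (id 4, parent_id=2, lvl 1).
Iteration 2: join on id=2 -> Toys (id 2, parent_id=1, lvl 2).
Iteration 3: join on id=1 -> NonFiction (id 1, parent_id=NULL, lvl 3).
Iteration 4: parent_id is NULL; no match; recursion stops.
SUM(lvl) = 0 + 1 + 2 + 3 = 6.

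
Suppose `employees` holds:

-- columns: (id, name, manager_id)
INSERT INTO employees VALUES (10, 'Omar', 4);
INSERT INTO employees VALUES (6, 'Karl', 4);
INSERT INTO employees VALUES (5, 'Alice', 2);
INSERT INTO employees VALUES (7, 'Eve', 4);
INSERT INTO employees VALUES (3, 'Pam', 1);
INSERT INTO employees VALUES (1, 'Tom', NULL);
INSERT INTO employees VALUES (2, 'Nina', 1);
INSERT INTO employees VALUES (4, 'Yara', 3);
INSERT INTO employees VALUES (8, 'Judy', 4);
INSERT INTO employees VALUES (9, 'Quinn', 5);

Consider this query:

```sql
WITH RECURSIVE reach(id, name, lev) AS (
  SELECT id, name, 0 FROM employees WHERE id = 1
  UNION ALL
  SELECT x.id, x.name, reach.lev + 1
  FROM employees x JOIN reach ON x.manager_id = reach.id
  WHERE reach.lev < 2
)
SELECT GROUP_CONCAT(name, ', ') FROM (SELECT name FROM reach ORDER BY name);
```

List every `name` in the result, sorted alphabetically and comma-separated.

Alice, Nina, Pam, Tom, Yara

Base: id=1 (Tom) at lev 0.
Iteration 1: rows with manager_id in {1} -> Nina (id 2, lev 1), Pam (id 3, lev 1).
Iteration 2: rows with manager_id in {2,3} -> Yara (id 4, lev 2), Alice (id 5, lev 2).
Iteration 3: lev < 2 fails for all current rows; recursion stops.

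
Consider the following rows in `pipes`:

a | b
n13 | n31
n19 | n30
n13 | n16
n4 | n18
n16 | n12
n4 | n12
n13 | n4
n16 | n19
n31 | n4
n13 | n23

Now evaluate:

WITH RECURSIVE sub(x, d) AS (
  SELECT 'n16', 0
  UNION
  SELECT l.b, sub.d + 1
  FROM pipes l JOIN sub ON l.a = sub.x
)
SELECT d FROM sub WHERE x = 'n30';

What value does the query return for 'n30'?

2

Base: (n16, d=0).
Iteration 1: edges from {n16} -> (n12, d=1), (n19, d=1).
Iteration 2: edges from {n12,n19} -> (n30, d=2).
Iteration 3: no outgoing edges from {n30}; recursion stops.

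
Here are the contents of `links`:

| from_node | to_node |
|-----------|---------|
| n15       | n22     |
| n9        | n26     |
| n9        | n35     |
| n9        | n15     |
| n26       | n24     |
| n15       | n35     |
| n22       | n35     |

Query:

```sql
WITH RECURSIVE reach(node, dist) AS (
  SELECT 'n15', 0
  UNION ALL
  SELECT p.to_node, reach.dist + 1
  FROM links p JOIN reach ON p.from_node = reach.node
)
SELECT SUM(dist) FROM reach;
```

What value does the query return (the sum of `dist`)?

Base: (n15, dist=0).
Iteration 1: edges from {n15} -> (n22, dist=1), (n35, dist=1).
Iteration 2: edges from {n22,n35} -> (n35, dist=2).
Iteration 3: no outgoing edges from {n35}; recursion stops.
SUM(dist) = 0 + 1 + 1 + 2 = 4.

4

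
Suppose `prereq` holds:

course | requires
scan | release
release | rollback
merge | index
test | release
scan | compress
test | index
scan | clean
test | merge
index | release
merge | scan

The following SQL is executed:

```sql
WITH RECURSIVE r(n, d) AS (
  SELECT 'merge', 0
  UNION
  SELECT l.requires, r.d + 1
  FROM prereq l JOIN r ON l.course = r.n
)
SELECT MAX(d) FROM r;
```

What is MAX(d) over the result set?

Base: (merge, d=0).
Iteration 1: edges from {merge} -> (index, d=1), (scan, d=1).
Iteration 2: edges from {index,scan} -> (clean, d=2), (compress, d=2), (release, d=2). [UNION drops 1 duplicate row(s)]
Iteration 3: edges from {clean,compress,release} -> (rollback, d=3).
Iteration 4: no outgoing edges from {rollback}; recursion stops.
d values: 0, 1, 1, 2, 2, 2, 3; the maximum is 3.

3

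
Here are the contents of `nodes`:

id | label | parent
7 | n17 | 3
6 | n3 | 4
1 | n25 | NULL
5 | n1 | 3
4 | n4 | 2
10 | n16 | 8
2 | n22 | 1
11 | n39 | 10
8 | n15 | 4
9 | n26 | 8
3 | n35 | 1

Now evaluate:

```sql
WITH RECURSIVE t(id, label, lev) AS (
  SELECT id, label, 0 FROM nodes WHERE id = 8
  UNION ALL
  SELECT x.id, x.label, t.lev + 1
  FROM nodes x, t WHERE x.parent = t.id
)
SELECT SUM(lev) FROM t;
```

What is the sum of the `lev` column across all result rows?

Base: id=8 (n15) at lev 0.
Iteration 1: rows with parent in {8} -> n26 (id 9, lev 1), n16 (id 10, lev 1).
Iteration 2: rows with parent in {9,10} -> n39 (id 11, lev 2).
Iteration 3: no rows with parent in {11}; recursion stops.
SUM(lev) = 0 + 1 + 1 + 2 = 4.

4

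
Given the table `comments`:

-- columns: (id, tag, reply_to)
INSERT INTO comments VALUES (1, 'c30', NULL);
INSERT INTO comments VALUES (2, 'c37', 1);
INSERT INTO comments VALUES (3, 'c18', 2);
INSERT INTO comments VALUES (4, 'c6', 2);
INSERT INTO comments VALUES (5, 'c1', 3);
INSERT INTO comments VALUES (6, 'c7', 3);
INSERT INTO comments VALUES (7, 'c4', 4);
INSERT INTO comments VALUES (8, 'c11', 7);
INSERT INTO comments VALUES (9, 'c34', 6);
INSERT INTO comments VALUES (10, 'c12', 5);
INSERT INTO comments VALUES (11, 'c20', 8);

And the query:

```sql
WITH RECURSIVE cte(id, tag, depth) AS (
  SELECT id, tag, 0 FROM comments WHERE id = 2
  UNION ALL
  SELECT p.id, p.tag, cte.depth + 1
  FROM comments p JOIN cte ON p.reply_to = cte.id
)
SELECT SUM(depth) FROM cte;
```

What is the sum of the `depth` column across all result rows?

Base: id=2 (c37) at depth 0.
Iteration 1: rows with reply_to in {2} -> c18 (id 3, depth 1), c6 (id 4, depth 1).
Iteration 2: rows with reply_to in {3,4} -> c1 (id 5, depth 2), c7 (id 6, depth 2), c4 (id 7, depth 2).
Iteration 3: rows with reply_to in {5,6,7} -> c11 (id 8, depth 3), c34 (id 9, depth 3), c12 (id 10, depth 3).
Iteration 4: rows with reply_to in {8,9,10} -> c20 (id 11, depth 4).
Iteration 5: no rows with reply_to in {11}; recursion stops.
SUM(depth) = 0 + 1 + 1 + 2 + 2 + 2 + 3 + 3 + 3 + 4 = 21.

21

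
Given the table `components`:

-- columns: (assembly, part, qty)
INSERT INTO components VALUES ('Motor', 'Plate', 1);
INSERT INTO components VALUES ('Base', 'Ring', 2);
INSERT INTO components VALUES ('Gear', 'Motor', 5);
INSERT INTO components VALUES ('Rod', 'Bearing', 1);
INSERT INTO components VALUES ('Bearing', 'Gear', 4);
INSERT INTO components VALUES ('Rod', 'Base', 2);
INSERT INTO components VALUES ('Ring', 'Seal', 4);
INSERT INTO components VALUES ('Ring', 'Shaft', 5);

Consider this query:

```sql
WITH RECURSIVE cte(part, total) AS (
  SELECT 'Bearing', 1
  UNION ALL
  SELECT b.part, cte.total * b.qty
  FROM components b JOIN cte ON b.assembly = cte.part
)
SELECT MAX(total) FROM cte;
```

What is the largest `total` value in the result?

Base: (Bearing, total=1).
Iteration 1: components of {Bearing} -> Gear = 1*4 = 4.
Iteration 2: components of {Gear} -> Motor = 4*5 = 20.
Iteration 3: components of {Motor} -> Plate = 20*1 = 20.
Iteration 4: no further components; recursion stops.
total values: 1, 4, 20, 20; the maximum is 20.

20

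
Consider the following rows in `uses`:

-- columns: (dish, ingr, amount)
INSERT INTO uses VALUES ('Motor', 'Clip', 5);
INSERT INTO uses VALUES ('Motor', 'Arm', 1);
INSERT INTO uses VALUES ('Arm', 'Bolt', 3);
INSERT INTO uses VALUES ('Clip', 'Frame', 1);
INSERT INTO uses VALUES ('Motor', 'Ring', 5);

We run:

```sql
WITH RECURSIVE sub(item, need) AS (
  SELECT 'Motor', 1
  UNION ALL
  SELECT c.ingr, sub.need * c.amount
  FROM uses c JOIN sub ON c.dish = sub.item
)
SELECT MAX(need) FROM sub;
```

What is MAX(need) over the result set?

5

Base: (Motor, need=1).
Iteration 1: components of {Motor} -> Arm = 1*1 = 1, Clip = 1*5 = 5, Ring = 1*5 = 5.
Iteration 2: components of {Arm,Clip,Ring} -> Bolt = 1*3 = 3, Frame = 5*1 = 5.
Iteration 3: no further components; recursion stops.
need values: 1, 5, 1, 5, 5, 3; the maximum is 5.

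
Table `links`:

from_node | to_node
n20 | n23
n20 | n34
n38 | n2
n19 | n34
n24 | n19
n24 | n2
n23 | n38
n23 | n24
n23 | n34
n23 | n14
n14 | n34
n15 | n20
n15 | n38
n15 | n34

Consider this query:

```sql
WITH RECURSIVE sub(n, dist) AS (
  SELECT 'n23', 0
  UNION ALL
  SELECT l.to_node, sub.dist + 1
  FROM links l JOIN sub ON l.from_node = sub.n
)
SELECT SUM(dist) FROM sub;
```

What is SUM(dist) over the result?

Base: (n23, dist=0).
Iteration 1: edges from {n23} -> (n14, dist=1), (n24, dist=1), (n34, dist=1), (n38, dist=1).
Iteration 2: edges from {n14,n24,n34,n38} -> (n19, dist=2), (n2, dist=2) x2, (n34, dist=2). [UNION ALL keeps all 4 new rows, including repeats]
Iteration 3: edges from {n19,n2,n34} -> (n34, dist=3).
Iteration 4: no outgoing edges from {n34}; recursion stops.
SUM(dist) = 0 + 1 + 1 + 1 + 1 + 2 + 2 + 2 + 2 + 3 = 15.

15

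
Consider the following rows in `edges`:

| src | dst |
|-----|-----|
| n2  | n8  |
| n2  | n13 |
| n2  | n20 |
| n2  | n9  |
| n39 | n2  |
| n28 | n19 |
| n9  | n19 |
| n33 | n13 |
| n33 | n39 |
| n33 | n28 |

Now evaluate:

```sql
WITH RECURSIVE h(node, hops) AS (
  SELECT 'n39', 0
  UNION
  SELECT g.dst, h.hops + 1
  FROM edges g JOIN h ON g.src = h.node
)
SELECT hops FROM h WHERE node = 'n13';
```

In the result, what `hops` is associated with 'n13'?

Base: (n39, hops=0).
Iteration 1: edges from {n39} -> (n2, hops=1).
Iteration 2: edges from {n2} -> (n13, hops=2), (n20, hops=2), (n8, hops=2), (n9, hops=2).
Iteration 3: edges from {n13,n20,n8,n9} -> (n19, hops=3).
Iteration 4: no outgoing edges from {n19}; recursion stops.

2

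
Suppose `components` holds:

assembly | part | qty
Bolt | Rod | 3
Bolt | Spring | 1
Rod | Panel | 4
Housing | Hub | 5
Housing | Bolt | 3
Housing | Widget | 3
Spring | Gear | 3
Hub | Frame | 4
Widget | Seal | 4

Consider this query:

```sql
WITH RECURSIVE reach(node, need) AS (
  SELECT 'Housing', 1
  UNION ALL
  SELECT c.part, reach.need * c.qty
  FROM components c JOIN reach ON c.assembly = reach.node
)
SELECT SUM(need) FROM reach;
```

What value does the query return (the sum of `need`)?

101

Base: (Housing, need=1).
Iteration 1: components of {Housing} -> Bolt = 1*3 = 3, Hub = 1*5 = 5, Widget = 1*3 = 3.
Iteration 2: components of {Bolt,Hub,Widget} -> Frame = 5*4 = 20, Rod = 3*3 = 9, Seal = 3*4 = 12, Spring = 3*1 = 3.
Iteration 3: components of {Frame,Rod,Seal,Spring} -> Gear = 3*3 = 9, Panel = 9*4 = 36.
Iteration 4: no further components; recursion stops.
SUM(need) = 1 + 3 + 5 + 3 + 12 + 20 + 3 + 9 + 9 + 36 = 101.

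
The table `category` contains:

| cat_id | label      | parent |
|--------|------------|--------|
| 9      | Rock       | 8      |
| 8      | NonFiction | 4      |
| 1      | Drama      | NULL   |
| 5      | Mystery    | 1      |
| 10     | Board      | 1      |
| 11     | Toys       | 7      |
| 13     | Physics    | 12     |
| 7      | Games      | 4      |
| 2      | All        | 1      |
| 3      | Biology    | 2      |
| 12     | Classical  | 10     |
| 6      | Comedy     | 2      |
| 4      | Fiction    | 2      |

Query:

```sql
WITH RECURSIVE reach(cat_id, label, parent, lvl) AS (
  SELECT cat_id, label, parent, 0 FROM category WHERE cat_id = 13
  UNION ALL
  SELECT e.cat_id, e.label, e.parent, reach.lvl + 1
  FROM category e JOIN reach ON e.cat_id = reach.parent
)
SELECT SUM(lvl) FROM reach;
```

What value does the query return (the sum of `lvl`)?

6

Base: cat_id=13 (Physics), parent=12, lvl 0.
Iteration 1: join on cat_id=12 -> Classical (id 12, parent=10, lvl 1).
Iteration 2: join on cat_id=10 -> Board (id 10, parent=1, lvl 2).
Iteration 3: join on cat_id=1 -> Drama (id 1, parent=NULL, lvl 3).
Iteration 4: parent is NULL; no match; recursion stops.
SUM(lvl) = 0 + 1 + 2 + 3 = 6.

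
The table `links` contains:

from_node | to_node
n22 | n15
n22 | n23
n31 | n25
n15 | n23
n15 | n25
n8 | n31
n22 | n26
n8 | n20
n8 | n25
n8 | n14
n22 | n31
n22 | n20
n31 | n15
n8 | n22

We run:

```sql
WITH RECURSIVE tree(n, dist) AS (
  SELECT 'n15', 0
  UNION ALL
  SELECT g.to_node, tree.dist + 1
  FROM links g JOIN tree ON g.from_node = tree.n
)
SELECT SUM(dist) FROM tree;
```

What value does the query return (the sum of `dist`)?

2

Base: (n15, dist=0).
Iteration 1: edges from {n15} -> (n23, dist=1), (n25, dist=1).
Iteration 2: no outgoing edges from {n23,n25}; recursion stops.
SUM(dist) = 0 + 1 + 1 = 2.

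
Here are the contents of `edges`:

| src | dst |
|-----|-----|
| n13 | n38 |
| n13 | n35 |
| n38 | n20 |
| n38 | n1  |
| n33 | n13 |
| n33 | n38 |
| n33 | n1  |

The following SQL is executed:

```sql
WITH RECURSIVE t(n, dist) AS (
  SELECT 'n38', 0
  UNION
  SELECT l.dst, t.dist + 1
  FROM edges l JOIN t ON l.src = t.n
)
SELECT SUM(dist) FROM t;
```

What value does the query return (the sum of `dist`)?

2

Base: (n38, dist=0).
Iteration 1: edges from {n38} -> (n1, dist=1), (n20, dist=1).
Iteration 2: no outgoing edges from {n1,n20}; recursion stops.
SUM(dist) = 0 + 1 + 1 = 2.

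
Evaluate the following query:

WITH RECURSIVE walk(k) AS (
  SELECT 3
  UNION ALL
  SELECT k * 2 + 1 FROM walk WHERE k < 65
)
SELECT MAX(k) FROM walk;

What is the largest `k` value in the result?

Base: k=3.
Iteration 1: 3 < 65 holds -> k = 3 * 2 + 1 = 7.
Iteration 2: 7 < 65 holds -> k = 7 * 2 + 1 = 15.
Iteration 3: 15 < 65 holds -> k = 15 * 2 + 1 = 31.
Iteration 4: 31 < 65 holds -> k = 31 * 2 + 1 = 63.
Iteration 5: 63 < 65 holds -> k = 63 * 2 + 1 = 127.
Iteration 6: 127 < 65 fails; recursion stops.
k values: 3, 7, 15, 31, 63, 127; the maximum is 127.

127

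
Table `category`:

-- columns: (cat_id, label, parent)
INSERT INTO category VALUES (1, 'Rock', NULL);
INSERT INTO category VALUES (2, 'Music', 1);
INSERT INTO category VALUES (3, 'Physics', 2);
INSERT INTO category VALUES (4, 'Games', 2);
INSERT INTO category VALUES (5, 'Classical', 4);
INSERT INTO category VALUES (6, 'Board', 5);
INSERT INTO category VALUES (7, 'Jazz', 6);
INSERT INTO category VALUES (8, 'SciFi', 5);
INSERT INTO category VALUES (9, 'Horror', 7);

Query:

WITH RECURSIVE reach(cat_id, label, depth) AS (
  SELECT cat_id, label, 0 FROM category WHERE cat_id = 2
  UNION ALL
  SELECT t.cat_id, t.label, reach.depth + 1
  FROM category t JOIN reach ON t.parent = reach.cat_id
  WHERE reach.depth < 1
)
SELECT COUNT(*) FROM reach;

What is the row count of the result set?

3

Base: cat_id=2 (Music) at depth 0.
Iteration 1: rows with parent in {2} -> Physics (id 3, depth 1), Games (id 4, depth 1).
Iteration 2: depth < 1 fails for all current rows; recursion stops.
Total rows emitted: 3.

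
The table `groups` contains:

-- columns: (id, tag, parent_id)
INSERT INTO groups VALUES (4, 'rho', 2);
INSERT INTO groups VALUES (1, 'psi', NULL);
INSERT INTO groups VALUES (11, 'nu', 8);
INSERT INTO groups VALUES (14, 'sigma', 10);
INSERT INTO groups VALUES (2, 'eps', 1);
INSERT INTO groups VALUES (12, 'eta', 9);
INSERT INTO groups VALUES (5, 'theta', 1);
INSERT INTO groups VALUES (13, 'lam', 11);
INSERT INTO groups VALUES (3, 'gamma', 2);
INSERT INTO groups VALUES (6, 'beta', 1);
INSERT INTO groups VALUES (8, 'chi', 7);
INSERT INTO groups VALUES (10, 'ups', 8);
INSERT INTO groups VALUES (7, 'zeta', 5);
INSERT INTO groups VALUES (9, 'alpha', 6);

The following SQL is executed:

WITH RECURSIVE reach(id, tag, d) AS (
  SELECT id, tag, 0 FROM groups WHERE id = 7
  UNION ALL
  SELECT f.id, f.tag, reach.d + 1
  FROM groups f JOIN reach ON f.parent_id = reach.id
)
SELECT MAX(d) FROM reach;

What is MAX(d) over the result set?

3

Base: id=7 (zeta) at d 0.
Iteration 1: rows with parent_id in {7} -> chi (id 8, d 1).
Iteration 2: rows with parent_id in {8} -> ups (id 10, d 2), nu (id 11, d 2).
Iteration 3: rows with parent_id in {10,11} -> lam (id 13, d 3), sigma (id 14, d 3).
Iteration 4: no rows with parent_id in {13,14}; recursion stops.
d values: 0, 1, 2, 2, 3, 3; the maximum is 3.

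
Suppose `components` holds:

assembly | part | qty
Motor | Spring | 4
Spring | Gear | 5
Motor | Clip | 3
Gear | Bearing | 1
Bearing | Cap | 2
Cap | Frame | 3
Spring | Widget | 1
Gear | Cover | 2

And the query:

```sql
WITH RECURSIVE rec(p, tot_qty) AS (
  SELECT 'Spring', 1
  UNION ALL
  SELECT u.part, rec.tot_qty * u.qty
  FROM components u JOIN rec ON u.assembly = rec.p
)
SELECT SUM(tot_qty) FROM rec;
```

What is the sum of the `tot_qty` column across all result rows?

62

Base: (Spring, tot_qty=1).
Iteration 1: components of {Spring} -> Gear = 1*5 = 5, Widget = 1*1 = 1.
Iteration 2: components of {Gear,Widget} -> Bearing = 5*1 = 5, Cover = 5*2 = 10.
Iteration 3: components of {Bearing,Cover} -> Cap = 5*2 = 10.
Iteration 4: components of {Cap} -> Frame = 10*3 = 30.
Iteration 5: no further components; recursion stops.
SUM(tot_qty) = 1 + 5 + 1 + 5 + 10 + 10 + 30 = 62.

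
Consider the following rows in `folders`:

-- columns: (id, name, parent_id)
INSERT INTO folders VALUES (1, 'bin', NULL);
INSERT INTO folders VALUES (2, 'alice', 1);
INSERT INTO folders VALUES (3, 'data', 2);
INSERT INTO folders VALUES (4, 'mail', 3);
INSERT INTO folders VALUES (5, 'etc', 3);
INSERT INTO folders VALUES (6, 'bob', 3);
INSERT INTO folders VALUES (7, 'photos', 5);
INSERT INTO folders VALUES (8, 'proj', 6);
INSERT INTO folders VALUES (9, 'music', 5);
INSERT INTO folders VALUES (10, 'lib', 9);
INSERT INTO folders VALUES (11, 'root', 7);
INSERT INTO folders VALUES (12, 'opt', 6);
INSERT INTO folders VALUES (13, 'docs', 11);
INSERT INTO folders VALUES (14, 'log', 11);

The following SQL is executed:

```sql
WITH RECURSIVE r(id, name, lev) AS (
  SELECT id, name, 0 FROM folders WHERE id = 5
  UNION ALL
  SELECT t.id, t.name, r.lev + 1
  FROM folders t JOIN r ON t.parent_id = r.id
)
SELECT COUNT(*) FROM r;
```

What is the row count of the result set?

Base: id=5 (etc) at lev 0.
Iteration 1: rows with parent_id in {5} -> photos (id 7, lev 1), music (id 9, lev 1).
Iteration 2: rows with parent_id in {7,9} -> lib (id 10, lev 2), root (id 11, lev 2).
Iteration 3: rows with parent_id in {10,11} -> docs (id 13, lev 3), log (id 14, lev 3).
Iteration 4: no rows with parent_id in {13,14}; recursion stops.
Total rows emitted: 7.

7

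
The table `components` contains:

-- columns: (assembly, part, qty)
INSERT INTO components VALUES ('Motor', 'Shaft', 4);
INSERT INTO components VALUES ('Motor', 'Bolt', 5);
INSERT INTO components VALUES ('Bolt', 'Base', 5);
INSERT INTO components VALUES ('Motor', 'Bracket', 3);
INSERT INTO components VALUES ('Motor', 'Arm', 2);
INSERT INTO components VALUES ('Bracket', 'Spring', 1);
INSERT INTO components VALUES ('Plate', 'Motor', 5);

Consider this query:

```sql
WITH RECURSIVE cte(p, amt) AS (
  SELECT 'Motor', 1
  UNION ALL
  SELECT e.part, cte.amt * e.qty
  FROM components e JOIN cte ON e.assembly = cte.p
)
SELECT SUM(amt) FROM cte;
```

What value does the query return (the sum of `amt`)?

Base: (Motor, amt=1).
Iteration 1: components of {Motor} -> Arm = 1*2 = 2, Bolt = 1*5 = 5, Bracket = 1*3 = 3, Shaft = 1*4 = 4.
Iteration 2: components of {Arm,Bolt,Bracket,Shaft} -> Base = 5*5 = 25, Spring = 3*1 = 3.
Iteration 3: no further components; recursion stops.
SUM(amt) = 1 + 2 + 5 + 3 + 4 + 25 + 3 = 43.

43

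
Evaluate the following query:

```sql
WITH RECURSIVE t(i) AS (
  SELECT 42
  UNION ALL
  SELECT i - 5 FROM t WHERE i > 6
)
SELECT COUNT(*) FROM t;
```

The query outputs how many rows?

9

Base: i=42.
Iteration 1: 42 > 6 holds -> i = 42 - 5 = 37.
Iteration 2: 37 > 6 holds -> i = 37 - 5 = 32.
Iteration 3: 32 > 6 holds -> i = 32 - 5 = 27.
Iteration 4: 27 > 6 holds -> i = 27 - 5 = 22.
Iteration 5: 22 > 6 holds -> i = 22 - 5 = 17.
Iteration 6: 17 > 6 holds -> i = 17 - 5 = 12.
Iteration 7: 12 > 6 holds -> i = 12 - 5 = 7.
Iteration 8: 7 > 6 holds -> i = 7 - 5 = 2.
Iteration 9: 2 > 6 fails; recursion stops.
Total rows emitted: 9.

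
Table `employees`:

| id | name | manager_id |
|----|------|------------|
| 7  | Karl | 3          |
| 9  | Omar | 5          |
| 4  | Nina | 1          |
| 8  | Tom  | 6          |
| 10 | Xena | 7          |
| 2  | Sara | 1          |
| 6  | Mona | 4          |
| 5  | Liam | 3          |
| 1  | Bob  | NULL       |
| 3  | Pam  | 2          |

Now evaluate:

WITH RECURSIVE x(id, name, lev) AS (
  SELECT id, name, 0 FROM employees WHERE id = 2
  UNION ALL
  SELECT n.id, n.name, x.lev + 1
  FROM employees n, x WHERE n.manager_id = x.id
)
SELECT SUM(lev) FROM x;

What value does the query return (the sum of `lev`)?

11

Base: id=2 (Sara) at lev 0.
Iteration 1: rows with manager_id in {2} -> Pam (id 3, lev 1).
Iteration 2: rows with manager_id in {3} -> Liam (id 5, lev 2), Karl (id 7, lev 2).
Iteration 3: rows with manager_id in {5,7} -> Omar (id 9, lev 3), Xena (id 10, lev 3).
Iteration 4: no rows with manager_id in {9,10}; recursion stops.
SUM(lev) = 0 + 1 + 2 + 2 + 3 + 3 = 11.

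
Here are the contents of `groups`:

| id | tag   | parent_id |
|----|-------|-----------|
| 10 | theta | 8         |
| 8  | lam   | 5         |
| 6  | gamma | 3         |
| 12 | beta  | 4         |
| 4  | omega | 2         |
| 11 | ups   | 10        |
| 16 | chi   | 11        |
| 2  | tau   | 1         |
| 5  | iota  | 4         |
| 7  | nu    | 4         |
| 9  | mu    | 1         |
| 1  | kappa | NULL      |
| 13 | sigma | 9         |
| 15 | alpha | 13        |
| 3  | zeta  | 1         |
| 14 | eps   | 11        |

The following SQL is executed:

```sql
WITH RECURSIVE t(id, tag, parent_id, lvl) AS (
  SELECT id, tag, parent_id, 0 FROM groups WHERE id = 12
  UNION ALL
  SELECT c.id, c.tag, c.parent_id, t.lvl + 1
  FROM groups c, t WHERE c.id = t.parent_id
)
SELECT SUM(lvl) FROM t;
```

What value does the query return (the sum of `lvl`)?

Base: id=12 (beta), parent_id=4, lvl 0.
Iteration 1: join on id=4 -> omega (id 4, parent_id=2, lvl 1).
Iteration 2: join on id=2 -> tau (id 2, parent_id=1, lvl 2).
Iteration 3: join on id=1 -> kappa (id 1, parent_id=NULL, lvl 3).
Iteration 4: parent_id is NULL; no match; recursion stops.
SUM(lvl) = 0 + 1 + 2 + 3 = 6.

6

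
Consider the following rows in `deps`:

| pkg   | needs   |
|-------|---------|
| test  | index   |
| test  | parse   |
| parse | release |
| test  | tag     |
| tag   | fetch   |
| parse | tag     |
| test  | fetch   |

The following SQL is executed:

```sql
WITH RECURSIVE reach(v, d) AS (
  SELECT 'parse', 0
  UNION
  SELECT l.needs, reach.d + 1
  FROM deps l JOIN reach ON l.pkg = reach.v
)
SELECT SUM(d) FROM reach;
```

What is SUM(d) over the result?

Base: (parse, d=0).
Iteration 1: edges from {parse} -> (release, d=1), (tag, d=1).
Iteration 2: edges from {release,tag} -> (fetch, d=2).
Iteration 3: no outgoing edges from {fetch}; recursion stops.
SUM(d) = 0 + 1 + 1 + 2 = 4.

4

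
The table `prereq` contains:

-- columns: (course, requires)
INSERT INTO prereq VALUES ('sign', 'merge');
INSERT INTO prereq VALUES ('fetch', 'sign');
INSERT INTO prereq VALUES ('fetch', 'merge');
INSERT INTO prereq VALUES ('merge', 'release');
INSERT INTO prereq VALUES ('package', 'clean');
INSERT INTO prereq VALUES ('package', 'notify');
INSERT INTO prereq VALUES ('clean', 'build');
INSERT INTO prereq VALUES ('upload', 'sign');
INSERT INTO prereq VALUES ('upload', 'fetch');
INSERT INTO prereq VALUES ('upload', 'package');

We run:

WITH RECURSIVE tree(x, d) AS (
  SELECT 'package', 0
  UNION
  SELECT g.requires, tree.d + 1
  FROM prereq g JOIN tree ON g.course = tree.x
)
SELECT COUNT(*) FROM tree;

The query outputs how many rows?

Base: (package, d=0).
Iteration 1: edges from {package} -> (clean, d=1), (notify, d=1).
Iteration 2: edges from {clean,notify} -> (build, d=2).
Iteration 3: no outgoing edges from {build}; recursion stops.
Total rows emitted: 4.

4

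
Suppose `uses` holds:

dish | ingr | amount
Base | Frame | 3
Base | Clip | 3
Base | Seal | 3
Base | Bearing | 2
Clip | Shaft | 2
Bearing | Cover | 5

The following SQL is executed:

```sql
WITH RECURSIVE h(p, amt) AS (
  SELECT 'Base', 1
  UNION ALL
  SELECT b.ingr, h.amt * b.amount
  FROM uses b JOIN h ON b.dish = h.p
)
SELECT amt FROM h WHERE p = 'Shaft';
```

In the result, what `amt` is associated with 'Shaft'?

6

Base: (Base, amt=1).
Iteration 1: components of {Base} -> Bearing = 1*2 = 2, Clip = 1*3 = 3, Frame = 1*3 = 3, Seal = 1*3 = 3.
Iteration 2: components of {Bearing,Clip,Frame,Seal} -> Cover = 2*5 = 10, Shaft = 3*2 = 6.
Iteration 3: no further components; recursion stops.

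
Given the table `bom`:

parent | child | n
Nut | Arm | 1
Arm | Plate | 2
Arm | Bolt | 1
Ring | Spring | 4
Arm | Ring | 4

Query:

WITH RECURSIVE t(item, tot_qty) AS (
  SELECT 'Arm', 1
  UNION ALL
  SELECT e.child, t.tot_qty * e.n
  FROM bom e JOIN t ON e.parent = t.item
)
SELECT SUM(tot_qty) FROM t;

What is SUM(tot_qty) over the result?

24

Base: (Arm, tot_qty=1).
Iteration 1: components of {Arm} -> Bolt = 1*1 = 1, Plate = 1*2 = 2, Ring = 1*4 = 4.
Iteration 2: components of {Bolt,Plate,Ring} -> Spring = 4*4 = 16.
Iteration 3: no further components; recursion stops.
SUM(tot_qty) = 1 + 4 + 2 + 1 + 16 = 24.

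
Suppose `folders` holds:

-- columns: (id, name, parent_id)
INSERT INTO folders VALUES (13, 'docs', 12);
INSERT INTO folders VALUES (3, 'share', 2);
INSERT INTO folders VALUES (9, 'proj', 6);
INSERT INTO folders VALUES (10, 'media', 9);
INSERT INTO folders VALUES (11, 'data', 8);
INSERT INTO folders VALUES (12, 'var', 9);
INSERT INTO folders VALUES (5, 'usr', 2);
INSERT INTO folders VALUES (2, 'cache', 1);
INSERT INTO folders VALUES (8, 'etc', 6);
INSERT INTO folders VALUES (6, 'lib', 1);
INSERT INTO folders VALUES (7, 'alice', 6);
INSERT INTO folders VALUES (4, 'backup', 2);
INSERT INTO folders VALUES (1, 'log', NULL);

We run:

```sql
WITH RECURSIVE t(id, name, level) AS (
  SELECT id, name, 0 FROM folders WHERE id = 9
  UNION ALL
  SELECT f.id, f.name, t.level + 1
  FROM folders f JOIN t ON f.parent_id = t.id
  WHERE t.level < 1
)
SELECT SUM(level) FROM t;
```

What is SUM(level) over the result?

Base: id=9 (proj) at level 0.
Iteration 1: rows with parent_id in {9} -> media (id 10, level 1), var (id 12, level 1).
Iteration 2: level < 1 fails for all current rows; recursion stops.
SUM(level) = 0 + 1 + 1 = 2.

2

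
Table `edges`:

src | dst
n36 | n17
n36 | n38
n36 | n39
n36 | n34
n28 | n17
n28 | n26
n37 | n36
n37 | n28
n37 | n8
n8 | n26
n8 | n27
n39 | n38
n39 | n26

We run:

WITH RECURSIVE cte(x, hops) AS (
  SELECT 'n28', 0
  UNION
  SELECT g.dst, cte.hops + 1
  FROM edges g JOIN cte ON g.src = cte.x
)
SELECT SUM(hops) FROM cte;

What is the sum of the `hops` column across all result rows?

2

Base: (n28, hops=0).
Iteration 1: edges from {n28} -> (n17, hops=1), (n26, hops=1).
Iteration 2: no outgoing edges from {n17,n26}; recursion stops.
SUM(hops) = 0 + 1 + 1 = 2.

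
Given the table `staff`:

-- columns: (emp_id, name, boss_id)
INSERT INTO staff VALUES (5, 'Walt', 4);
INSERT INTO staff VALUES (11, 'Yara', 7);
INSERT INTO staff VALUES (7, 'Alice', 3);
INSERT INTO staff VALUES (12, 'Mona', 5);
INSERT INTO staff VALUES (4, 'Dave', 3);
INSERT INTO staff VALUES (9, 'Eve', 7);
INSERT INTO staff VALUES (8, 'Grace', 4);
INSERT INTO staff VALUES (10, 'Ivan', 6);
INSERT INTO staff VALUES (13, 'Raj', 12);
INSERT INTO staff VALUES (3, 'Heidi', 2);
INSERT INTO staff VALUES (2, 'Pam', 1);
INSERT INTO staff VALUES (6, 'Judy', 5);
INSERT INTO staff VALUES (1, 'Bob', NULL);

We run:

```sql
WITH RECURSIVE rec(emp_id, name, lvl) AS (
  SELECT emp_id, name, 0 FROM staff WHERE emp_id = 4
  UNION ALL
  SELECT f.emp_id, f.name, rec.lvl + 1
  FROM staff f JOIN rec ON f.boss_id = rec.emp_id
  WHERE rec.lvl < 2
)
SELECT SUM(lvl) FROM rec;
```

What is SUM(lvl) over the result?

Base: emp_id=4 (Dave) at lvl 0.
Iteration 1: rows with boss_id in {4} -> Walt (id 5, lvl 1), Grace (id 8, lvl 1).
Iteration 2: rows with boss_id in {5,8} -> Judy (id 6, lvl 2), Mona (id 12, lvl 2).
Iteration 3: lvl < 2 fails for all current rows; recursion stops.
SUM(lvl) = 0 + 1 + 1 + 2 + 2 = 6.

6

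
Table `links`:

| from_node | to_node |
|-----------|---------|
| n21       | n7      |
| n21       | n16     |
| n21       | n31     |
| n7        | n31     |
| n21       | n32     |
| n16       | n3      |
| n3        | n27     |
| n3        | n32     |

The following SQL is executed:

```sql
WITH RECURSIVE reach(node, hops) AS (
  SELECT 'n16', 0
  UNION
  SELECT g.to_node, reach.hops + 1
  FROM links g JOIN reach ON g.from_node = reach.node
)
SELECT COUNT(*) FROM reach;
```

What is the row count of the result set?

Base: (n16, hops=0).
Iteration 1: edges from {n16} -> (n3, hops=1).
Iteration 2: edges from {n3} -> (n27, hops=2), (n32, hops=2).
Iteration 3: no outgoing edges from {n27,n32}; recursion stops.
Total rows emitted: 4.

4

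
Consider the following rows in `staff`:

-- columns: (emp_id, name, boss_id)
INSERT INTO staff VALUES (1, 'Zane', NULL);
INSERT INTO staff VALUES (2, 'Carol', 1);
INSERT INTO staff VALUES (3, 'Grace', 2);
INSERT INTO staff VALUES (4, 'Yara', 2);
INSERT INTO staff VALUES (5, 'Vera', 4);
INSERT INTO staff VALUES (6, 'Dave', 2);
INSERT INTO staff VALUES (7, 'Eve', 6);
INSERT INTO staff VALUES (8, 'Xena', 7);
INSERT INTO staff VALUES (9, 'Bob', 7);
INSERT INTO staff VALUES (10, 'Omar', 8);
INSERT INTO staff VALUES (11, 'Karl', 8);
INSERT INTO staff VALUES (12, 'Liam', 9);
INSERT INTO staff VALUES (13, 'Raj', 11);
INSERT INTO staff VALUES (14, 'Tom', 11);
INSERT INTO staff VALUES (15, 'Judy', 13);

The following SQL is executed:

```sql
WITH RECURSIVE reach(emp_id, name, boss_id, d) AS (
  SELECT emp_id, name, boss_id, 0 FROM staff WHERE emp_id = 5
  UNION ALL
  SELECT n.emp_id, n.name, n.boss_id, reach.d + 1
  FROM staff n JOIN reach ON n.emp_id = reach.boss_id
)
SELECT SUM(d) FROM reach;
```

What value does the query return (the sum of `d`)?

Base: emp_id=5 (Vera), boss_id=4, d 0.
Iteration 1: join on emp_id=4 -> Yara (id 4, boss_id=2, d 1).
Iteration 2: join on emp_id=2 -> Carol (id 2, boss_id=1, d 2).
Iteration 3: join on emp_id=1 -> Zane (id 1, boss_id=NULL, d 3).
Iteration 4: boss_id is NULL; no match; recursion stops.
SUM(d) = 0 + 1 + 2 + 3 = 6.

6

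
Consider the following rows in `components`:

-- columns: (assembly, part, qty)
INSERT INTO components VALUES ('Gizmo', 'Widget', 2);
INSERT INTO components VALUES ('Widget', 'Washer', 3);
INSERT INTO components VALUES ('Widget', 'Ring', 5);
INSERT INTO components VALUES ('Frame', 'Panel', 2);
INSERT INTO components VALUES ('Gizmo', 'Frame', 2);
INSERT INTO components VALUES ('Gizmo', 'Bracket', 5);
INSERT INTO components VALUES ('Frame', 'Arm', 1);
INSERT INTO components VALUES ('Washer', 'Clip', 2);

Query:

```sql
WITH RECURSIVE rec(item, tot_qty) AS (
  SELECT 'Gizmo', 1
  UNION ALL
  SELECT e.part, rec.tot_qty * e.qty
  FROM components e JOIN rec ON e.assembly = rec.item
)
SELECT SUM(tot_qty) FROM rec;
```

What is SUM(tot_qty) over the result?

Base: (Gizmo, tot_qty=1).
Iteration 1: components of {Gizmo} -> Bracket = 1*5 = 5, Frame = 1*2 = 2, Widget = 1*2 = 2.
Iteration 2: components of {Bracket,Frame,Widget} -> Arm = 2*1 = 2, Panel = 2*2 = 4, Ring = 2*5 = 10, Washer = 2*3 = 6.
Iteration 3: components of {Arm,Panel,Ring,Washer} -> Clip = 6*2 = 12.
Iteration 4: no further components; recursion stops.
SUM(tot_qty) = 1 + 5 + 2 + 2 + 6 + 10 + 4 + 2 + 12 = 44.

44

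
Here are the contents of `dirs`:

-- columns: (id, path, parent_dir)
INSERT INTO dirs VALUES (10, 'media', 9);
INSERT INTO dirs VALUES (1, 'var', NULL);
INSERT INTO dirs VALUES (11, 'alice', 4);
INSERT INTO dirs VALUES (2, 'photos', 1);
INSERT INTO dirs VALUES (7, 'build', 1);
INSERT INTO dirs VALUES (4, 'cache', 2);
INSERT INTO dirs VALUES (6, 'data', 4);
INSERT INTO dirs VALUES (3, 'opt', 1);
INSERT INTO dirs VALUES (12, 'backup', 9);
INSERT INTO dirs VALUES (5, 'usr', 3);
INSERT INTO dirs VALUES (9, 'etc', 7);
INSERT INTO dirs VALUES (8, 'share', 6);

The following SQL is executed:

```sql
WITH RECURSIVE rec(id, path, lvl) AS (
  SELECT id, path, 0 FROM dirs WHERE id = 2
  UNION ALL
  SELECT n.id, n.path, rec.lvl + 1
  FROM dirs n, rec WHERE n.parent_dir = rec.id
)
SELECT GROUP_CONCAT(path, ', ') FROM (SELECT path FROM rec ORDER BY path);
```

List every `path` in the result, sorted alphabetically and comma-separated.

alice, cache, data, photos, share

Base: id=2 (photos) at lvl 0.
Iteration 1: rows with parent_dir in {2} -> cache (id 4, lvl 1).
Iteration 2: rows with parent_dir in {4} -> data (id 6, lvl 2), alice (id 11, lvl 2).
Iteration 3: rows with parent_dir in {6,11} -> share (id 8, lvl 3).
Iteration 4: no rows with parent_dir in {8}; recursion stops.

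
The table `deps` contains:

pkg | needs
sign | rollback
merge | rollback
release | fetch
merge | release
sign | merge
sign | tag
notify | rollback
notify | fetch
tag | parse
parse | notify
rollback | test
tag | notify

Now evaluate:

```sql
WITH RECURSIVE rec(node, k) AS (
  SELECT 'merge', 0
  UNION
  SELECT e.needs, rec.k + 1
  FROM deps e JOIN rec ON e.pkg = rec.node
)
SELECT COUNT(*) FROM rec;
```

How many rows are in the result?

Base: (merge, k=0).
Iteration 1: edges from {merge} -> (release, k=1), (rollback, k=1).
Iteration 2: edges from {release,rollback} -> (fetch, k=2), (test, k=2).
Iteration 3: no outgoing edges from {fetch,test}; recursion stops.
Total rows emitted: 5.

5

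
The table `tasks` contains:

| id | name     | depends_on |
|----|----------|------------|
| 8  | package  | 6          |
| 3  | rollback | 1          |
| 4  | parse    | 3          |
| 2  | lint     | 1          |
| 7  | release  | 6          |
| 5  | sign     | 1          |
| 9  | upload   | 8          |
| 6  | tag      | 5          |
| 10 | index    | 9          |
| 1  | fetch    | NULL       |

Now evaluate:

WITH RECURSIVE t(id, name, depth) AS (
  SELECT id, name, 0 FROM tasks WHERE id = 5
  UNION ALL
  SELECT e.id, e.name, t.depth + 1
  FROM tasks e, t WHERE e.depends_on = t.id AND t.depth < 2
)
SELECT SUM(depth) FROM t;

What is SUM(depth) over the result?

5

Base: id=5 (sign) at depth 0.
Iteration 1: rows with depends_on in {5} -> tag (id 6, depth 1).
Iteration 2: rows with depends_on in {6} -> release (id 7, depth 2), package (id 8, depth 2).
Iteration 3: depth < 2 fails for all current rows; recursion stops.
SUM(depth) = 0 + 1 + 2 + 2 = 5.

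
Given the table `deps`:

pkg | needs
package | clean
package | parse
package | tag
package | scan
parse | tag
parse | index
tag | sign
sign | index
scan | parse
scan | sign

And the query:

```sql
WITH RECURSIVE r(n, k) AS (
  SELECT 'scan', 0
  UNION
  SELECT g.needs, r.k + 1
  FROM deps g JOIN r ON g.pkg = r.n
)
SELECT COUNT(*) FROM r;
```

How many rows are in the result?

Base: (scan, k=0).
Iteration 1: edges from {scan} -> (parse, k=1), (sign, k=1).
Iteration 2: edges from {parse,sign} -> (index, k=2), (tag, k=2). [UNION drops 1 duplicate row(s)]
Iteration 3: edges from {index,tag} -> (sign, k=3).
Iteration 4: edges from {sign} -> (index, k=4).
Iteration 5: no outgoing edges from {index}; recursion stops.
Total rows emitted: 7.

7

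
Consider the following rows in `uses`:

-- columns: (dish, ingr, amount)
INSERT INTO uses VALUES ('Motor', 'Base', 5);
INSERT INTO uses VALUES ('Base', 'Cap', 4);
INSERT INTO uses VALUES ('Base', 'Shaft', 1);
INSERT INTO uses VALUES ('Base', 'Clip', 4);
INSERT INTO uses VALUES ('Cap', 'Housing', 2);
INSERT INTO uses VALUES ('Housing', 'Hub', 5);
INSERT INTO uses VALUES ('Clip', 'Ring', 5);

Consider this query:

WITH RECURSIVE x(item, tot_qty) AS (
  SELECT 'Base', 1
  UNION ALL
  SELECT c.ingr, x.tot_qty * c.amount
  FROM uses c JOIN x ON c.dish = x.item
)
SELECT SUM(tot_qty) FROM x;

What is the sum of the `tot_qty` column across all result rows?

Base: (Base, tot_qty=1).
Iteration 1: components of {Base} -> Cap = 1*4 = 4, Clip = 1*4 = 4, Shaft = 1*1 = 1.
Iteration 2: components of {Cap,Clip,Shaft} -> Housing = 4*2 = 8, Ring = 4*5 = 20.
Iteration 3: components of {Housing,Ring} -> Hub = 8*5 = 40.
Iteration 4: no further components; recursion stops.
SUM(tot_qty) = 1 + 4 + 1 + 4 + 8 + 20 + 40 = 78.

78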